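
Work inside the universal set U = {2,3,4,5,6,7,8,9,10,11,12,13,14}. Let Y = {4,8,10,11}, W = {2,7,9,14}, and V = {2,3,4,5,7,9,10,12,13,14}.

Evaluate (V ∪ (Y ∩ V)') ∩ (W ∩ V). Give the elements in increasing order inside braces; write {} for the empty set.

Y ∩ V = {4,10}
(Y ∩ V)' = {2,3,5,6,7,8,9,11,12,13,14}
V ∪ (Y ∩ V)' = {2,3,4,5,6,7,8,9,10,11,12,13,14}
W ∩ V = {2,7,9,14}
(V ∪ (Y ∩ V)') ∩ (W ∩ V) = {2,7,9,14}

{2,7,9,14}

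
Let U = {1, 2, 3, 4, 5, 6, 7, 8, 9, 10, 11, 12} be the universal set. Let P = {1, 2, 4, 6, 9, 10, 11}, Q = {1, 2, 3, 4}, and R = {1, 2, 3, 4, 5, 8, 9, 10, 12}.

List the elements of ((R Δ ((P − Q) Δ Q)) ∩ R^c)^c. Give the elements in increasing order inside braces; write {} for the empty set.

P − Q = {6, 9, 10, 11}
(P − Q) Δ Q = {1, 2, 3, 4, 6, 9, 10, 11}
R Δ ((P − Q) Δ Q) = {5, 6, 8, 11, 12}
R^c = {6, 7, 11}
(R Δ ((P − Q) Δ Q)) ∩ R^c = {6, 11}
((R Δ ((P − Q) Δ Q)) ∩ R^c)^c = {1, 2, 3, 4, 5, 7, 8, 9, 10, 12}

{1, 2, 3, 4, 5, 7, 8, 9, 10, 12}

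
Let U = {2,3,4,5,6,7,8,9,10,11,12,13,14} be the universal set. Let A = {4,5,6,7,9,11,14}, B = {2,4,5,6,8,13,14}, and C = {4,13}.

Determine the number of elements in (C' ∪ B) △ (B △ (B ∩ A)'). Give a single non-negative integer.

C' = {2,3,5,6,7,8,9,10,11,12,14}
C' ∪ B = {2,3,4,5,6,7,8,9,10,11,12,13,14}
B ∩ A = {4,5,6,14}
(B ∩ A)' = {2,3,7,8,9,10,11,12,13}
B △ (B ∩ A)' = {3,4,5,6,7,9,10,11,12,14}
(C' ∪ B) △ (B △ (B ∩ A)') = {2,8,13}
|(C' ∪ B) △ (B △ (B ∩ A)')| = 3

3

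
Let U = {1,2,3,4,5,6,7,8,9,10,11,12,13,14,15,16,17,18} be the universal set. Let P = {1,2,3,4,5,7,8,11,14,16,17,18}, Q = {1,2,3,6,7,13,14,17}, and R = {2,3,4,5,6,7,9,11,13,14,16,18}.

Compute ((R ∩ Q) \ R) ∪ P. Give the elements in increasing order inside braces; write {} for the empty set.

R ∩ Q = {2,3,6,7,13,14}
(R ∩ Q) \ R = {}
((R ∩ Q) \ R) ∪ P = {1,2,3,4,5,7,8,11,14,16,17,18}

{1,2,3,4,5,7,8,11,14,16,17,18}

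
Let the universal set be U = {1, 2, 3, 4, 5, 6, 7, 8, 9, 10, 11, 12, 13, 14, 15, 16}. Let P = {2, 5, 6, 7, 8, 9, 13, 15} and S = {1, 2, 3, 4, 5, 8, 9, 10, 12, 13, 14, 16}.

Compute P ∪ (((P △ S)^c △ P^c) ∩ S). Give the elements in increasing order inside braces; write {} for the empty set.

{1, 2, 3, 4, 5, 6, 7, 8, 9, 10, 12, 13, 14, 15, 16}

P △ S = {1, 3, 4, 6, 7, 10, 12, 14, 15, 16}
(P △ S)^c = {2, 5, 8, 9, 11, 13}
P^c = {1, 3, 4, 10, 11, 12, 14, 16}
(P △ S)^c △ P^c = {1, 2, 3, 4, 5, 8, 9, 10, 12, 13, 14, 16}
((P △ S)^c △ P^c) ∩ S = {1, 2, 3, 4, 5, 8, 9, 10, 12, 13, 14, 16}
P ∪ (((P △ S)^c △ P^c) ∩ S) = {1, 2, 3, 4, 5, 6, 7, 8, 9, 10, 12, 13, 14, 15, 16}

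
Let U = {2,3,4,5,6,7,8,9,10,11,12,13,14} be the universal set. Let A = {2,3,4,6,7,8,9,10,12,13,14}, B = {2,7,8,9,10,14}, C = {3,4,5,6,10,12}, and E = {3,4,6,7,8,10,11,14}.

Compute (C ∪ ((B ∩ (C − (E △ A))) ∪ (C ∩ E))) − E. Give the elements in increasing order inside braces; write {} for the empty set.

{5,12}

E △ A = {2,9,11,12,13}
C − (E △ A) = {3,4,5,6,10}
B ∩ (C − (E △ A)) = {10}
C ∩ E = {3,4,6,10}
(B ∩ (C − (E △ A))) ∪ (C ∩ E) = {3,4,6,10}
C ∪ ((B ∩ (C − (E △ A))) ∪ (C ∩ E)) = {3,4,5,6,10,12}
(C ∪ ((B ∩ (C − (E △ A))) ∪ (C ∩ E))) − E = {5,12}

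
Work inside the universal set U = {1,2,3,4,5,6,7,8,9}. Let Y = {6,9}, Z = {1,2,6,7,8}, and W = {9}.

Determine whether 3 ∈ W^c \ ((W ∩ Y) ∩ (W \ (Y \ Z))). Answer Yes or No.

Yes

3 ∉ W, so 3 ∈ W^c
3 ∉ W and 3 ∉ Y, so 3 ∉ W ∩ Y
3 ∉ Y and 3 ∉ Z, so 3 ∉ Y \ Z
3 ∉ W and 3 ∉ (Y \ Z), so 3 ∉ W \ (Y \ Z)
3 ∉ (W ∩ Y) and 3 ∉ (W \ (Y \ Z)), so 3 ∉ (W ∩ Y) ∩ (W \ (Y \ Z))
3 ∈ W^c and 3 ∉ ((W ∩ Y) ∩ (W \ (Y \ Z))), so 3 ∈ W^c \ ((W ∩ Y) ∩ (W \ (Y \ Z)))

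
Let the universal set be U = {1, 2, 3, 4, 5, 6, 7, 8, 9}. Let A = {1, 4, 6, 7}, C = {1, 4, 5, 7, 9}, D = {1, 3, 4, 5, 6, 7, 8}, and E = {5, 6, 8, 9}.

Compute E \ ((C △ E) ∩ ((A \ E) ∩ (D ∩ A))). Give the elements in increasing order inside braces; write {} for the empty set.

{5, 6, 8, 9}

C △ E = {1, 4, 6, 7, 8}
A \ E = {1, 4, 7}
D ∩ A = {1, 4, 6, 7}
(A \ E) ∩ (D ∩ A) = {1, 4, 7}
(C △ E) ∩ ((A \ E) ∩ (D ∩ A)) = {1, 4, 7}
E \ ((C △ E) ∩ ((A \ E) ∩ (D ∩ A))) = {5, 6, 8, 9}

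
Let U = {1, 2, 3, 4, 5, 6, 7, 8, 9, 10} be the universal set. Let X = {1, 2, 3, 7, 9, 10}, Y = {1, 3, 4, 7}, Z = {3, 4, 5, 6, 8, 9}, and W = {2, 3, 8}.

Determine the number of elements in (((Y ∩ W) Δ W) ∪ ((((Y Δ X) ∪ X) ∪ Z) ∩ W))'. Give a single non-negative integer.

7

Y ∩ W = {3}
(Y ∩ W) Δ W = {2, 8}
Y Δ X = {2, 4, 9, 10}
(Y Δ X) ∪ X = {1, 2, 3, 4, 7, 9, 10}
((Y Δ X) ∪ X) ∪ Z = {1, 2, 3, 4, 5, 6, 7, 8, 9, 10}
(((Y Δ X) ∪ X) ∪ Z) ∩ W = {2, 3, 8}
((Y ∩ W) Δ W) ∪ ((((Y Δ X) ∪ X) ∪ Z) ∩ W) = {2, 3, 8}
(((Y ∩ W) Δ W) ∪ ((((Y Δ X) ∪ X) ∪ Z) ∩ W))' = {1, 4, 5, 6, 7, 9, 10}
|(((Y ∩ W) Δ W) ∪ ((((Y Δ X) ∪ X) ∪ Z) ∩ W))'| = 7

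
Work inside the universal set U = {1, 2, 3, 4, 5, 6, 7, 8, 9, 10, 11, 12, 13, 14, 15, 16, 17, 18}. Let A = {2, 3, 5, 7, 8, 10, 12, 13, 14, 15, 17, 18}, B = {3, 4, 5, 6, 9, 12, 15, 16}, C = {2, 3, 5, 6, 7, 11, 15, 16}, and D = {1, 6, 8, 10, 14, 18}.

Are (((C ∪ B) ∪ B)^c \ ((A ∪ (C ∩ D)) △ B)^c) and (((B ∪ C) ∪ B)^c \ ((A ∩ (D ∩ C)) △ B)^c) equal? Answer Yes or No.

No

C ∪ B = {2, 3, 4, 5, 6, 7, 9, 11, 12, 15, 16}
(C ∪ B) ∪ B = {2, 3, 4, 5, 6, 7, 9, 11, 12, 15, 16}
((C ∪ B) ∪ B)^c = {1, 8, 10, 13, 14, 17, 18}
C ∩ D = {6}
A ∪ (C ∩ D) = {2, 3, 5, 6, 7, 8, 10, 12, 13, 14, 15, 17, 18}
(A ∪ (C ∩ D)) △ B = {2, 4, 7, 8, 9, 10, 13, 14, 16, 17, 18}
((A ∪ (C ∩ D)) △ B)^c = {1, 3, 5, 6, 11, 12, 15}
((C ∪ B) ∪ B)^c \ ((A ∪ (C ∩ D)) △ B)^c = {8, 10, 13, 14, 17, 18}
B ∪ C = {2, 3, 4, 5, 6, 7, 9, 11, 12, 15, 16}
(B ∪ C) ∪ B = {2, 3, 4, 5, 6, 7, 9, 11, 12, 15, 16}
((B ∪ C) ∪ B)^c = {1, 8, 10, 13, 14, 17, 18}
D ∩ C = {6}
A ∩ (D ∩ C) = {}
(A ∩ (D ∩ C)) △ B = {3, 4, 5, 6, 9, 12, 15, 16}
((A ∩ (D ∩ C)) △ B)^c = {1, 2, 7, 8, 10, 11, 13, 14, 17, 18}
((B ∪ C) ∪ B)^c \ ((A ∩ (D ∩ C)) △ B)^c = {}
8 ∈ ((C ∪ B) ∪ B)^c \ ((A ∪ (C ∩ D)) △ B)^c but 8 ∉ ((B ∪ C) ∪ B)^c \ ((A ∩ (D ∩ C)) △ B)^c, so they differ.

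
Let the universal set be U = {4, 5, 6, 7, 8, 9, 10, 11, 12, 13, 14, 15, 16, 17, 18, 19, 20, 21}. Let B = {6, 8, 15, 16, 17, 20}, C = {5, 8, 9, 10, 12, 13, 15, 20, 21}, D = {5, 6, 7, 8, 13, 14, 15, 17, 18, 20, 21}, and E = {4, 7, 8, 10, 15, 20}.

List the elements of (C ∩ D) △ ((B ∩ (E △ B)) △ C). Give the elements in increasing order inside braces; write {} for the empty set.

{6, 9, 10, 12, 16, 17}

C ∩ D = {5, 8, 13, 15, 20, 21}
E △ B = {4, 6, 7, 10, 16, 17}
B ∩ (E △ B) = {6, 16, 17}
(B ∩ (E △ B)) △ C = {5, 6, 8, 9, 10, 12, 13, 15, 16, 17, 20, 21}
(C ∩ D) △ ((B ∩ (E △ B)) △ C) = {6, 9, 10, 12, 16, 17}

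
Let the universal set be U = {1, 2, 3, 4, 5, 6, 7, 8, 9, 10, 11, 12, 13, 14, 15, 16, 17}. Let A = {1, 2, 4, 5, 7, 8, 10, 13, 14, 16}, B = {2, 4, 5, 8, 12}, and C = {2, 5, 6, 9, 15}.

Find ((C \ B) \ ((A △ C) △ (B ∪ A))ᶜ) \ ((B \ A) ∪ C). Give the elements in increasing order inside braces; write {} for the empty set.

C \ B = {6, 9, 15}
A △ C = {1, 4, 6, 7, 8, 9, 10, 13, 14, 15, 16}
B ∪ A = {1, 2, 4, 5, 7, 8, 10, 12, 13, 14, 16}
(A △ C) △ (B ∪ A) = {2, 5, 6, 9, 12, 15}
((A △ C) △ (B ∪ A))ᶜ = {1, 3, 4, 7, 8, 10, 11, 13, 14, 16, 17}
(C \ B) \ ((A △ C) △ (B ∪ A))ᶜ = {6, 9, 15}
B \ A = {12}
(B \ A) ∪ C = {2, 5, 6, 9, 12, 15}
((C \ B) \ ((A △ C) △ (B ∪ A))ᶜ) \ ((B \ A) ∪ C) = {}

{}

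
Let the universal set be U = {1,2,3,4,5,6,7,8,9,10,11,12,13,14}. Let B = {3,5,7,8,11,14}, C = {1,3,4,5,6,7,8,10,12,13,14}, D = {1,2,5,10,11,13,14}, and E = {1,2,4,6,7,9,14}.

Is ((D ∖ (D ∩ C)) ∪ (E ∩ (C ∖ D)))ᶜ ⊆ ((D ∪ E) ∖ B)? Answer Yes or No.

No

D ∩ C = {1,5,10,13,14}
D ∖ (D ∩ C) = {2,11}
C ∖ D = {3,4,6,7,8,12}
E ∩ (C ∖ D) = {4,6,7}
(D ∖ (D ∩ C)) ∪ (E ∩ (C ∖ D)) = {2,4,6,7,11}
((D ∖ (D ∩ C)) ∪ (E ∩ (C ∖ D)))ᶜ = {1,3,5,8,9,10,12,13,14}
D ∪ E = {1,2,4,5,6,7,9,10,11,13,14}
(D ∪ E) ∖ B = {1,2,4,6,9,10,13}
3 ∈ ((D ∖ (D ∩ C)) ∪ (E ∩ (C ∖ D)))ᶜ but 3 ∉ (D ∪ E) ∖ B, so the inclusion fails.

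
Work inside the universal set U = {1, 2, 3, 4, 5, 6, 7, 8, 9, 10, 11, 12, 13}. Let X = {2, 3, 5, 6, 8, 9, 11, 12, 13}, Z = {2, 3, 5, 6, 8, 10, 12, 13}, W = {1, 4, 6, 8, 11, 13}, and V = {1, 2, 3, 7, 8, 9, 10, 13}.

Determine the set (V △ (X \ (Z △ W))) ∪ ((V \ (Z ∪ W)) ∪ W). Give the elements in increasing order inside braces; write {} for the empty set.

Z △ W = {1, 2, 3, 4, 5, 10, 11, 12}
X \ (Z △ W) = {6, 8, 9, 13}
V △ (X \ (Z △ W)) = {1, 2, 3, 6, 7, 10}
Z ∪ W = {1, 2, 3, 4, 5, 6, 8, 10, 11, 12, 13}
V \ (Z ∪ W) = {7, 9}
(V \ (Z ∪ W)) ∪ W = {1, 4, 6, 7, 8, 9, 11, 13}
(V △ (X \ (Z △ W))) ∪ ((V \ (Z ∪ W)) ∪ W) = {1, 2, 3, 4, 6, 7, 8, 9, 10, 11, 13}

{1, 2, 3, 4, 6, 7, 8, 9, 10, 11, 13}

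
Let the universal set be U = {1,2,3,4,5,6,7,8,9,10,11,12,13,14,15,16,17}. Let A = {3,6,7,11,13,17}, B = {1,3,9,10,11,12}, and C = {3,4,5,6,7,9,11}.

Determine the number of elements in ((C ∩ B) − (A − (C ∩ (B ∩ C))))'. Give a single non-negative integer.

C ∩ B = {3,9,11}
B ∩ C = {3,9,11}
C ∩ (B ∩ C) = {3,9,11}
A − (C ∩ (B ∩ C)) = {6,7,13,17}
(C ∩ B) − (A − (C ∩ (B ∩ C))) = {3,9,11}
((C ∩ B) − (A − (C ∩ (B ∩ C))))' = {1,2,4,5,6,7,8,10,12,13,14,15,16,17}
|((C ∩ B) − (A − (C ∩ (B ∩ C))))'| = 14

14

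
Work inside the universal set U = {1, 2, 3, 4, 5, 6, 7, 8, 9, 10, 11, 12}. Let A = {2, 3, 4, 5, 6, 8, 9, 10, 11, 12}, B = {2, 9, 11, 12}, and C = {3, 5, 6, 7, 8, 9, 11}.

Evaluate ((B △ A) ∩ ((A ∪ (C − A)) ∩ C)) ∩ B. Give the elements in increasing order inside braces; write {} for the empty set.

B △ A = {3, 4, 5, 6, 8, 10}
C − A = {7}
A ∪ (C − A) = {2, 3, 4, 5, 6, 7, 8, 9, 10, 11, 12}
(A ∪ (C − A)) ∩ C = {3, 5, 6, 7, 8, 9, 11}
(B △ A) ∩ ((A ∪ (C − A)) ∩ C) = {3, 5, 6, 8}
((B △ A) ∩ ((A ∪ (C − A)) ∩ C)) ∩ B = {}

{}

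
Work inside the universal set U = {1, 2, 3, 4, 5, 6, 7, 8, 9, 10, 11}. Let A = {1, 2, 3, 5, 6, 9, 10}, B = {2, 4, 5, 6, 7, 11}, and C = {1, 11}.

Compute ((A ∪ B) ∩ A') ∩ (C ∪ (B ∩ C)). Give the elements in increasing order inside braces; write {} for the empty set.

{11}

A ∪ B = {1, 2, 3, 4, 5, 6, 7, 9, 10, 11}
A' = {4, 7, 8, 11}
(A ∪ B) ∩ A' = {4, 7, 11}
B ∩ C = {11}
C ∪ (B ∩ C) = {1, 11}
((A ∪ B) ∩ A') ∩ (C ∪ (B ∩ C)) = {11}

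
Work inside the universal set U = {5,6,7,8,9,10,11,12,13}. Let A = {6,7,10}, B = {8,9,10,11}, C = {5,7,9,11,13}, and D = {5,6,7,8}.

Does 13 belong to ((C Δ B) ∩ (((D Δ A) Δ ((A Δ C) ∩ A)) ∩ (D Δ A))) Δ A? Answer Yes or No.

No

13 ∈ C and 13 ∉ B, so 13 ∈ C Δ B
13 ∉ D and 13 ∉ A, so 13 ∉ D Δ A
13 ∉ A and 13 ∈ C, so 13 ∈ A Δ C
13 ∈ (A Δ C) and 13 ∉ A, so 13 ∉ (A Δ C) ∩ A
13 ∉ (D Δ A) and 13 ∉ ((A Δ C) ∩ A), so 13 ∉ (D Δ A) Δ ((A Δ C) ∩ A)
13 ∉ D and 13 ∉ A, so 13 ∉ D Δ A
13 ∉ ((D Δ A) Δ ((A Δ C) ∩ A)) and 13 ∉ (D Δ A), so 13 ∉ ((D Δ A) Δ ((A Δ C) ∩ A)) ∩ (D Δ A)
13 ∈ (C Δ B) and 13 ∉ (((D Δ A) Δ ((A Δ C) ∩ A)) ∩ (D Δ A)), so 13 ∉ (C Δ B) ∩ (((D Δ A) Δ ((A Δ C) ∩ A)) ∩ (D Δ A))
13 ∉ ((C Δ B) ∩ (((D Δ A) Δ ((A Δ C) ∩ A)) ∩ (D Δ A))) and 13 ∉ A, so 13 ∉ ((C Δ B) ∩ (((D Δ A) Δ ((A Δ C) ∩ A)) ∩ (D Δ A))) Δ A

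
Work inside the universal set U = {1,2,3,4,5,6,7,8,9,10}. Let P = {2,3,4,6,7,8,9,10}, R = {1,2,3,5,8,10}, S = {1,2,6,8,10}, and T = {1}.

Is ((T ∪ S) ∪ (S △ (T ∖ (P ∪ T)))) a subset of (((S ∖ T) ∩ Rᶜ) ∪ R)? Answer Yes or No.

T ∪ S = {1,2,6,8,10}
P ∪ T = {1,2,3,4,6,7,8,9,10}
T ∖ (P ∪ T) = {}
S △ (T ∖ (P ∪ T)) = {1,2,6,8,10}
(T ∪ S) ∪ (S △ (T ∖ (P ∪ T))) = {1,2,6,8,10}
S ∖ T = {2,6,8,10}
Rᶜ = {4,6,7,9}
(S ∖ T) ∩ Rᶜ = {6}
((S ∖ T) ∩ Rᶜ) ∪ R = {1,2,3,5,6,8,10}
Every element of {1,2,6,8,10} is in {1,2,3,5,6,8,10}, so (T ∪ S) ∪ (S △ (T ∖ (P ∪ T))) ⊆ ((S ∖ T) ∩ Rᶜ) ∪ R.

Yes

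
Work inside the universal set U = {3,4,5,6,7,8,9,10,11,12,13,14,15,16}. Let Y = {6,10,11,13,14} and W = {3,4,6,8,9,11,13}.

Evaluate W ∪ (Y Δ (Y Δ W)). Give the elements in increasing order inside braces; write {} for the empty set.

Y Δ W = {3,4,8,9,10,14}
Y Δ (Y Δ W) = {3,4,6,8,9,11,13}
W ∪ (Y Δ (Y Δ W)) = {3,4,6,8,9,11,13}

{3,4,6,8,9,11,13}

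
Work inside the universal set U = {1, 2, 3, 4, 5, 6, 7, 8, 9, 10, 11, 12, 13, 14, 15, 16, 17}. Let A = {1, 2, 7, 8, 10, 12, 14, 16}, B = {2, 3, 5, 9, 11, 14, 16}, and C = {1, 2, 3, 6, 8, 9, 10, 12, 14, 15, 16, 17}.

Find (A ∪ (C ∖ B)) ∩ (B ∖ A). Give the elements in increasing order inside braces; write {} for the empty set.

C ∖ B = {1, 6, 8, 10, 12, 15, 17}
A ∪ (C ∖ B) = {1, 2, 6, 7, 8, 10, 12, 14, 15, 16, 17}
B ∖ A = {3, 5, 9, 11}
(A ∪ (C ∖ B)) ∩ (B ∖ A) = {}

{}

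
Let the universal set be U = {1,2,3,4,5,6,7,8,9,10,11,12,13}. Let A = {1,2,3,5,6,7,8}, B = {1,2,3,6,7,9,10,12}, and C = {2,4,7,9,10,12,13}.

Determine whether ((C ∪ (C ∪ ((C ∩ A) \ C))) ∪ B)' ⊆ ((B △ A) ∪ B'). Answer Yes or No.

Yes

C ∩ A = {2,7}
(C ∩ A) \ C = {}
C ∪ ((C ∩ A) \ C) = {2,4,7,9,10,12,13}
C ∪ (C ∪ ((C ∩ A) \ C)) = {2,4,7,9,10,12,13}
(C ∪ (C ∪ ((C ∩ A) \ C))) ∪ B = {1,2,3,4,6,7,9,10,12,13}
((C ∪ (C ∪ ((C ∩ A) \ C))) ∪ B)' = {5,8,11}
B △ A = {5,8,9,10,12}
B' = {4,5,8,11,13}
(B △ A) ∪ B' = {4,5,8,9,10,11,12,13}
Every element of {5,8,11} is in {4,5,8,9,10,11,12,13}, so ((C ∪ (C ∪ ((C ∩ A) \ C))) ∪ B)' ⊆ (B △ A) ∪ B'.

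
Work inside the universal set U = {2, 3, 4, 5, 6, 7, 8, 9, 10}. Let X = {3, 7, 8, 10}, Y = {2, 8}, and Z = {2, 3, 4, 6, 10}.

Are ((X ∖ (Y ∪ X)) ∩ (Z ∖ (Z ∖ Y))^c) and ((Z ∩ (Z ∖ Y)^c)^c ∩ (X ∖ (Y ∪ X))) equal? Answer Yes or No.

Yes

Y ∪ X = {2, 3, 7, 8, 10}
X ∖ (Y ∪ X) = {}
Z ∖ Y = {3, 4, 6, 10}
Z ∖ (Z ∖ Y) = {2}
(Z ∖ (Z ∖ Y))^c = {3, 4, 5, 6, 7, 8, 9, 10}
(X ∖ (Y ∪ X)) ∩ (Z ∖ (Z ∖ Y))^c = {}
(Z ∖ Y)^c = {2, 5, 7, 8, 9}
Z ∩ (Z ∖ Y)^c = {2}
(Z ∩ (Z ∖ Y)^c)^c = {3, 4, 5, 6, 7, 8, 9, 10}
(Z ∩ (Z ∖ Y)^c)^c ∩ (X ∖ (Y ∪ X)) = {}
Both equal {}, so (X ∖ (Y ∪ X)) ∩ (Z ∖ (Z ∖ Y))^c = (Z ∩ (Z ∖ Y)^c)^c ∩ (X ∖ (Y ∪ X)).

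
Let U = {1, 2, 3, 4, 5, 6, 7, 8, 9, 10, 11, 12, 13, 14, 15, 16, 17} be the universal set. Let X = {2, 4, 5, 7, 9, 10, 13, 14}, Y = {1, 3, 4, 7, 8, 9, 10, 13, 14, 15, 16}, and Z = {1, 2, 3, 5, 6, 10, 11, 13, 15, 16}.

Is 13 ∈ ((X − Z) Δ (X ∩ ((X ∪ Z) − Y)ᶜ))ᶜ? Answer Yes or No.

No

13 ∈ X and 13 ∈ Z, so 13 ∉ X − Z
13 ∈ X and 13 ∈ Z, so 13 ∈ X ∪ Z
13 ∈ (X ∪ Z) and 13 ∈ Y, so 13 ∉ (X ∪ Z) − Y
13 ∈ ((X ∪ Z) − Y)ᶜ since 13 ∉ ((X ∪ Z) − Y)
13 ∈ X and 13 ∈ ((X ∪ Z) − Y)ᶜ, so 13 ∈ X ∩ ((X ∪ Z) − Y)ᶜ
13 ∉ (X − Z) and 13 ∈ (X ∩ ((X ∪ Z) − Y)ᶜ), so 13 ∈ (X − Z) Δ (X ∩ ((X ∪ Z) − Y)ᶜ)
13 ∉ ((X − Z) Δ (X ∩ ((X ∪ Z) − Y)ᶜ))ᶜ since 13 ∈ ((X − Z) Δ (X ∩ ((X ∪ Z) − Y)ᶜ))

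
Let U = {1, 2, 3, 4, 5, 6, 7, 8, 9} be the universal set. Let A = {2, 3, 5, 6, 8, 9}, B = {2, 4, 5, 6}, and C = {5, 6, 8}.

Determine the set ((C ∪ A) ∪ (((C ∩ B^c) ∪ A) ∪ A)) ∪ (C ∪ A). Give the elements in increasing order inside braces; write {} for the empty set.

{2, 3, 5, 6, 8, 9}

C ∪ A = {2, 3, 5, 6, 8, 9}
B^c = {1, 3, 7, 8, 9}
C ∩ B^c = {8}
(C ∩ B^c) ∪ A = {2, 3, 5, 6, 8, 9}
((C ∩ B^c) ∪ A) ∪ A = {2, 3, 5, 6, 8, 9}
(C ∪ A) ∪ (((C ∩ B^c) ∪ A) ∪ A) = {2, 3, 5, 6, 8, 9}
((C ∪ A) ∪ (((C ∩ B^c) ∪ A) ∪ A)) ∪ (C ∪ A) = {2, 3, 5, 6, 8, 9}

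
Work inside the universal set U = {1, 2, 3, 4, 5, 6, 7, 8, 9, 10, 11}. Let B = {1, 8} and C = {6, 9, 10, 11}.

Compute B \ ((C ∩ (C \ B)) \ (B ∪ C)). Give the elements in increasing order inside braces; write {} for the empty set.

C \ B = {6, 9, 10, 11}
C ∩ (C \ B) = {6, 9, 10, 11}
B ∪ C = {1, 6, 8, 9, 10, 11}
(C ∩ (C \ B)) \ (B ∪ C) = {}
B \ ((C ∩ (C \ B)) \ (B ∪ C)) = {1, 8}

{1, 8}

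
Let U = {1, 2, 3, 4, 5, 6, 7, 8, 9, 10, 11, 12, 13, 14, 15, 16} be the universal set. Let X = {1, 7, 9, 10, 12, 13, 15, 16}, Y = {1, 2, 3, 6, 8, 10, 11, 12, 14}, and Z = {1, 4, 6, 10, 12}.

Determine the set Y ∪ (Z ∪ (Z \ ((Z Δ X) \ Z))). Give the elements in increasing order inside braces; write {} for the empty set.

Z Δ X = {4, 6, 7, 9, 13, 15, 16}
(Z Δ X) \ Z = {7, 9, 13, 15, 16}
Z \ ((Z Δ X) \ Z) = {1, 4, 6, 10, 12}
Z ∪ (Z \ ((Z Δ X) \ Z)) = {1, 4, 6, 10, 12}
Y ∪ (Z ∪ (Z \ ((Z Δ X) \ Z))) = {1, 2, 3, 4, 6, 8, 10, 11, 12, 14}

{1, 2, 3, 4, 6, 8, 10, 11, 12, 14}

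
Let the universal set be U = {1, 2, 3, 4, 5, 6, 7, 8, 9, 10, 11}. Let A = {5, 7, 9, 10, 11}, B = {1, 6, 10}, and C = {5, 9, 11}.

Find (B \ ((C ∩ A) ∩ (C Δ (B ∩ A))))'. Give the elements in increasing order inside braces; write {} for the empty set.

C ∩ A = {5, 9, 11}
B ∩ A = {10}
C Δ (B ∩ A) = {5, 9, 10, 11}
(C ∩ A) ∩ (C Δ (B ∩ A)) = {5, 9, 11}
B \ ((C ∩ A) ∩ (C Δ (B ∩ A))) = {1, 6, 10}
(B \ ((C ∩ A) ∩ (C Δ (B ∩ A))))' = {2, 3, 4, 5, 7, 8, 9, 11}

{2, 3, 4, 5, 7, 8, 9, 11}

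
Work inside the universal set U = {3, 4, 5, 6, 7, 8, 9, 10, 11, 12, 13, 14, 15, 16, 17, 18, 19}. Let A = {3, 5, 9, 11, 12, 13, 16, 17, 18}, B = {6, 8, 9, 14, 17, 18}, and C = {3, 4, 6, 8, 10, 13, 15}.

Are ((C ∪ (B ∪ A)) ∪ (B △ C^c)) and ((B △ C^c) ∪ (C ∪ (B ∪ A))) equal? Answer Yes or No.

B ∪ A = {3, 5, 6, 8, 9, 11, 12, 13, 14, 16, 17, 18}
C ∪ (B ∪ A) = {3, 4, 5, 6, 8, 9, 10, 11, 12, 13, 14, 15, 16, 17, 18}
C^c = {5, 7, 9, 11, 12, 14, 16, 17, 18, 19}
B △ C^c = {5, 6, 7, 8, 11, 12, 16, 19}
(C ∪ (B ∪ A)) ∪ (B △ C^c) = {3, 4, 5, 6, 7, 8, 9, 10, 11, 12, 13, 14, 15, 16, 17, 18, 19}
(B △ C^c) ∪ (C ∪ (B ∪ A)) = {3, 4, 5, 6, 7, 8, 9, 10, 11, 12, 13, 14, 15, 16, 17, 18, 19}
Both equal {3, 4, 5, 6, 7, 8, 9, 10, 11, 12, 13, 14, 15, 16, 17, 18, 19}, so (C ∪ (B ∪ A)) ∪ (B △ C^c) = (B △ C^c) ∪ (C ∪ (B ∪ A)).

Yes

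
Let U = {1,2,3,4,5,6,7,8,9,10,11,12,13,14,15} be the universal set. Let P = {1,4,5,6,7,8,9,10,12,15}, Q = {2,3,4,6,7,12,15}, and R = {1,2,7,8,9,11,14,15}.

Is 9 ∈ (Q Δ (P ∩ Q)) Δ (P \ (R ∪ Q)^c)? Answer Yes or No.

Yes

9 ∈ P and 9 ∉ Q, so 9 ∉ P ∩ Q
9 ∉ Q and 9 ∉ (P ∩ Q), so 9 ∉ Q Δ (P ∩ Q)
9 ∈ R and 9 ∉ Q, so 9 ∈ R ∪ Q
9 ∉ (R ∪ Q)^c since 9 ∈ (R ∪ Q)
9 ∈ P and 9 ∉ (R ∪ Q)^c, so 9 ∈ P \ (R ∪ Q)^c
9 ∉ (Q Δ (P ∩ Q)) and 9 ∈ (P \ (R ∪ Q)^c), so 9 ∈ (Q Δ (P ∩ Q)) Δ (P \ (R ∪ Q)^c)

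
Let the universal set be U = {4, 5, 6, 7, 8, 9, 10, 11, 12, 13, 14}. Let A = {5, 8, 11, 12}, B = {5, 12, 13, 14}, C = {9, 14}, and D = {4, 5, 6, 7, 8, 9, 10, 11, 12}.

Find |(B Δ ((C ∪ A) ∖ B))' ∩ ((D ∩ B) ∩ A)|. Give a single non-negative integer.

C ∪ A = {5, 8, 9, 11, 12, 14}
(C ∪ A) ∖ B = {8, 9, 11}
B Δ ((C ∪ A) ∖ B) = {5, 8, 9, 11, 12, 13, 14}
(B Δ ((C ∪ A) ∖ B))' = {4, 6, 7, 10}
D ∩ B = {5, 12}
(D ∩ B) ∩ A = {5, 12}
(B Δ ((C ∪ A) ∖ B))' ∩ ((D ∩ B) ∩ A) = {}
|(B Δ ((C ∪ A) ∖ B))' ∩ ((D ∩ B) ∩ A)| = 0

0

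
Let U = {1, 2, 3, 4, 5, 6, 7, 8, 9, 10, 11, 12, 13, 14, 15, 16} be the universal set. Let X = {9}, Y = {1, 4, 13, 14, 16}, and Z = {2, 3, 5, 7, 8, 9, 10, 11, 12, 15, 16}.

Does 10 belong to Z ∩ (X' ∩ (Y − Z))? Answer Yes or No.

10 ∉ X, so 10 ∈ X'
10 ∉ Y and 10 ∈ Z, so 10 ∉ Y − Z
10 ∈ X' and 10 ∉ (Y − Z), so 10 ∉ X' ∩ (Y − Z)
10 ∈ Z and 10 ∉ (X' ∩ (Y − Z)), so 10 ∉ Z ∩ (X' ∩ (Y − Z))

No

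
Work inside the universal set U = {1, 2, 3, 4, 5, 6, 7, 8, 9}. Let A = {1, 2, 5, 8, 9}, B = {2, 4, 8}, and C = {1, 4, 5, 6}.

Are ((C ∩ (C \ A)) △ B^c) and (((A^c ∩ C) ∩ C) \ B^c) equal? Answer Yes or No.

C \ A = {4, 6}
C ∩ (C \ A) = {4, 6}
B^c = {1, 3, 5, 6, 7, 9}
(C ∩ (C \ A)) △ B^c = {1, 3, 4, 5, 7, 9}
A^c = {3, 4, 6, 7}
A^c ∩ C = {4, 6}
(A^c ∩ C) ∩ C = {4, 6}
((A^c ∩ C) ∩ C) \ B^c = {4}
1 ∈ (C ∩ (C \ A)) △ B^c but 1 ∉ ((A^c ∩ C) ∩ C) \ B^c, so they differ.

No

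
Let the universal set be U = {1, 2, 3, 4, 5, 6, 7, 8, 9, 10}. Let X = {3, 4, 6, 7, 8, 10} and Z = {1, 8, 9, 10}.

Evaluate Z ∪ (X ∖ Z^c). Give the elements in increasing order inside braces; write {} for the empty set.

{1, 8, 9, 10}

Z^c = {2, 3, 4, 5, 6, 7}
X ∖ Z^c = {8, 10}
Z ∪ (X ∖ Z^c) = {1, 8, 9, 10}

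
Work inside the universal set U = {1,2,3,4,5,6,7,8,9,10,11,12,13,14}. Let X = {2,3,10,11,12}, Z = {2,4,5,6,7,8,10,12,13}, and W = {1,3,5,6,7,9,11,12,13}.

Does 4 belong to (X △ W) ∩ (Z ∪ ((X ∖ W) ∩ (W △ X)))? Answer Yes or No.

4 ∉ X and 4 ∉ W, so 4 ∉ X △ W
4 ∉ X and 4 ∉ W, so 4 ∉ X ∖ W
4 ∉ W and 4 ∉ X, so 4 ∉ W △ X
4 ∉ (X ∖ W) and 4 ∉ (W △ X), so 4 ∉ (X ∖ W) ∩ (W △ X)
4 ∈ Z and 4 ∉ ((X ∖ W) ∩ (W △ X)), so 4 ∈ Z ∪ ((X ∖ W) ∩ (W △ X))
4 ∉ (X △ W) and 4 ∈ (Z ∪ ((X ∖ W) ∩ (W △ X))), so 4 ∉ (X △ W) ∩ (Z ∪ ((X ∖ W) ∩ (W △ X)))

No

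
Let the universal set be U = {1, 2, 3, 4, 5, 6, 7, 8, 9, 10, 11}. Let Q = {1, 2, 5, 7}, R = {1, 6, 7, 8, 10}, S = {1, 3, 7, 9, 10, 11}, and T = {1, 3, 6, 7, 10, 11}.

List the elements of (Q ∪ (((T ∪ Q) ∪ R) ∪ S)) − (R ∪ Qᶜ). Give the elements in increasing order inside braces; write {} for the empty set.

{2, 5}

T ∪ Q = {1, 2, 3, 5, 6, 7, 10, 11}
(T ∪ Q) ∪ R = {1, 2, 3, 5, 6, 7, 8, 10, 11}
((T ∪ Q) ∪ R) ∪ S = {1, 2, 3, 5, 6, 7, 8, 9, 10, 11}
Q ∪ (((T ∪ Q) ∪ R) ∪ S) = {1, 2, 3, 5, 6, 7, 8, 9, 10, 11}
Qᶜ = {3, 4, 6, 8, 9, 10, 11}
R ∪ Qᶜ = {1, 3, 4, 6, 7, 8, 9, 10, 11}
(Q ∪ (((T ∪ Q) ∪ R) ∪ S)) − (R ∪ Qᶜ) = {2, 5}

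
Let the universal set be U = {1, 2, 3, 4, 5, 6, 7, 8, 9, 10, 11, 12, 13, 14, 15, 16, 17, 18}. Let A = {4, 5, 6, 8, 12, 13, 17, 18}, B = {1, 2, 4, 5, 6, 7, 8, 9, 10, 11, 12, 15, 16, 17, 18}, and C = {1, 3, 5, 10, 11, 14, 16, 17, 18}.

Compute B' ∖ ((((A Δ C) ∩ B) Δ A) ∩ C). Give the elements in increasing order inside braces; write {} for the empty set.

{3, 13, 14}

B' = {3, 13, 14}
A Δ C = {1, 3, 4, 6, 8, 10, 11, 12, 13, 14, 16}
(A Δ C) ∩ B = {1, 4, 6, 8, 10, 11, 12, 16}
((A Δ C) ∩ B) Δ A = {1, 5, 10, 11, 13, 16, 17, 18}
(((A Δ C) ∩ B) Δ A) ∩ C = {1, 5, 10, 11, 16, 17, 18}
B' ∖ ((((A Δ C) ∩ B) Δ A) ∩ C) = {3, 13, 14}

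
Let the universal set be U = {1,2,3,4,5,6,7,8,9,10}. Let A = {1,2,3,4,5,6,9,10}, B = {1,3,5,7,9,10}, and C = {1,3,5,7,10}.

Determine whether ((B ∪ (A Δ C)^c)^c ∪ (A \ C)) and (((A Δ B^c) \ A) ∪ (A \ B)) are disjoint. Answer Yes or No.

A Δ C = {2,4,6,7,9}
(A Δ C)^c = {1,3,5,8,10}
B ∪ (A Δ C)^c = {1,3,5,7,8,9,10}
(B ∪ (A Δ C)^c)^c = {2,4,6}
A \ C = {2,4,6,9}
(B ∪ (A Δ C)^c)^c ∪ (A \ C) = {2,4,6,9}
B^c = {2,4,6,8}
A Δ B^c = {1,3,5,8,9,10}
(A Δ B^c) \ A = {8}
A \ B = {2,4,6}
((A Δ B^c) \ A) ∪ (A \ B) = {2,4,6,8}
2 lies in both, so they are not disjoint.

No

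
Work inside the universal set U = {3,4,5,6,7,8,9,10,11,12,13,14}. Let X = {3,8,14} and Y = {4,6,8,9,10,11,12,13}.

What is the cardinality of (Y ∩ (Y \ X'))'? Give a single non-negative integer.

11

X' = {4,5,6,7,9,10,11,12,13}
Y \ X' = {8}
Y ∩ (Y \ X') = {8}
(Y ∩ (Y \ X'))' = {3,4,5,6,7,9,10,11,12,13,14}
|(Y ∩ (Y \ X'))'| = 11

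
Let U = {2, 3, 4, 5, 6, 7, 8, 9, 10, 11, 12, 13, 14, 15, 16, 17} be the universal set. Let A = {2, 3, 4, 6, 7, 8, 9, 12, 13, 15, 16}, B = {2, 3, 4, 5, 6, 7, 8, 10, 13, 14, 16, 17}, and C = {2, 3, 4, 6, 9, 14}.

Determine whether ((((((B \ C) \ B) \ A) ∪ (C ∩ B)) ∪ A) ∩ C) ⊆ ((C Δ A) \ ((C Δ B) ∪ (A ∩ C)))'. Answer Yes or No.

No

B \ C = {5, 7, 8, 10, 13, 16, 17}
(B \ C) \ B = {}
((B \ C) \ B) \ A = {}
C ∩ B = {2, 3, 4, 6, 14}
(((B \ C) \ B) \ A) ∪ (C ∩ B) = {2, 3, 4, 6, 14}
((((B \ C) \ B) \ A) ∪ (C ∩ B)) ∪ A = {2, 3, 4, 6, 7, 8, 9, 12, 13, 14, 15, 16}
(((((B \ C) \ B) \ A) ∪ (C ∩ B)) ∪ A) ∩ C = {2, 3, 4, 6, 9, 14}
C Δ A = {7, 8, 12, 13, 14, 15, 16}
C Δ B = {5, 7, 8, 9, 10, 13, 16, 17}
A ∩ C = {2, 3, 4, 6, 9}
(C Δ B) ∪ (A ∩ C) = {2, 3, 4, 5, 6, 7, 8, 9, 10, 13, 16, 17}
(C Δ A) \ ((C Δ B) ∪ (A ∩ C)) = {12, 14, 15}
((C Δ A) \ ((C Δ B) ∪ (A ∩ C)))' = {2, 3, 4, 5, 6, 7, 8, 9, 10, 11, 13, 16, 17}
14 ∈ (((((B \ C) \ B) \ A) ∪ (C ∩ B)) ∪ A) ∩ C but 14 ∉ ((C Δ A) \ ((C Δ B) ∪ (A ∩ C)))', so the inclusion fails.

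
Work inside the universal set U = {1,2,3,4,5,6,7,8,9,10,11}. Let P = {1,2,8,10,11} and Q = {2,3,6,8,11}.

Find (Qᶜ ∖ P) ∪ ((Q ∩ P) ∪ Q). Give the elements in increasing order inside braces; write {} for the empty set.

{2,3,4,5,6,7,8,9,11}

Qᶜ = {1,4,5,7,9,10}
Qᶜ ∖ P = {4,5,7,9}
Q ∩ P = {2,8,11}
(Q ∩ P) ∪ Q = {2,3,6,8,11}
(Qᶜ ∖ P) ∪ ((Q ∩ P) ∪ Q) = {2,3,4,5,6,7,8,9,11}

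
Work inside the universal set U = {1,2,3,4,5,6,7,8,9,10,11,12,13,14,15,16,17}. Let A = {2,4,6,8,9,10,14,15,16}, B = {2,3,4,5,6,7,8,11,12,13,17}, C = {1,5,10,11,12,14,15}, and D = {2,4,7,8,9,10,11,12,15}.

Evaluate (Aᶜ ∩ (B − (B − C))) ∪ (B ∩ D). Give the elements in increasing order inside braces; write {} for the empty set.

Aᶜ = {1,3,5,7,11,12,13,17}
B − C = {2,3,4,6,7,8,13,17}
B − (B − C) = {5,11,12}
Aᶜ ∩ (B − (B − C)) = {5,11,12}
B ∩ D = {2,4,7,8,11,12}
(Aᶜ ∩ (B − (B − C))) ∪ (B ∩ D) = {2,4,5,7,8,11,12}

{2,4,5,7,8,11,12}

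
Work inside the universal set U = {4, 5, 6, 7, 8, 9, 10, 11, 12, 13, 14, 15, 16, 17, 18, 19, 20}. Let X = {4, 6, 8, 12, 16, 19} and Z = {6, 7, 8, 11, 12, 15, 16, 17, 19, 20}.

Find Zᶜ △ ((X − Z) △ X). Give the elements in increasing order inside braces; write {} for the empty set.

{4, 5, 6, 8, 9, 10, 12, 13, 14, 16, 18, 19}

Zᶜ = {4, 5, 9, 10, 13, 14, 18}
X − Z = {4}
(X − Z) △ X = {6, 8, 12, 16, 19}
Zᶜ △ ((X − Z) △ X) = {4, 5, 6, 8, 9, 10, 12, 13, 14, 16, 18, 19}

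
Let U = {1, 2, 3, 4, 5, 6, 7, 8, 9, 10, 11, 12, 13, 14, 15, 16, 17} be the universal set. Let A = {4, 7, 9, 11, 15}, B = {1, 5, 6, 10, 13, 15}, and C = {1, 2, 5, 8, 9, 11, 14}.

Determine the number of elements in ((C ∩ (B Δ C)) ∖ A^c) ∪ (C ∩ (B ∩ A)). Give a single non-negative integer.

B Δ C = {2, 6, 8, 9, 10, 11, 13, 14, 15}
C ∩ (B Δ C) = {2, 8, 9, 11, 14}
A^c = {1, 2, 3, 5, 6, 8, 10, 12, 13, 14, 16, 17}
(C ∩ (B Δ C)) ∖ A^c = {9, 11}
B ∩ A = {15}
C ∩ (B ∩ A) = {}
((C ∩ (B Δ C)) ∖ A^c) ∪ (C ∩ (B ∩ A)) = {9, 11}
|((C ∩ (B Δ C)) ∖ A^c) ∪ (C ∩ (B ∩ A))| = 2

2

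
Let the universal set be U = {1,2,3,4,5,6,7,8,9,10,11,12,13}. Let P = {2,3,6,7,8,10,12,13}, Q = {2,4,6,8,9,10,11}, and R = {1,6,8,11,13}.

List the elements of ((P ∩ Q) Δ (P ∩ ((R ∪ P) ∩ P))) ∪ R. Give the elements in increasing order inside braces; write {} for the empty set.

{1,3,6,7,8,11,12,13}

P ∩ Q = {2,6,8,10}
R ∪ P = {1,2,3,6,7,8,10,11,12,13}
(R ∪ P) ∩ P = {2,3,6,7,8,10,12,13}
P ∩ ((R ∪ P) ∩ P) = {2,3,6,7,8,10,12,13}
(P ∩ Q) Δ (P ∩ ((R ∪ P) ∩ P)) = {3,7,12,13}
((P ∩ Q) Δ (P ∩ ((R ∪ P) ∩ P))) ∪ R = {1,3,6,7,8,11,12,13}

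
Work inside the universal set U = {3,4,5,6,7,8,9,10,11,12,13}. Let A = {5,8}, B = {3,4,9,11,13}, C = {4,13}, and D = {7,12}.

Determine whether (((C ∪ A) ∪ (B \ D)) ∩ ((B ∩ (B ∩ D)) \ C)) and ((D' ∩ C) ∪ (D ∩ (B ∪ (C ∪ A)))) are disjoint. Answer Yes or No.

C ∪ A = {4,5,8,13}
B \ D = {3,4,9,11,13}
(C ∪ A) ∪ (B \ D) = {3,4,5,8,9,11,13}
B ∩ D = {}
B ∩ (B ∩ D) = {}
(B ∩ (B ∩ D)) \ C = {}
((C ∪ A) ∪ (B \ D)) ∩ ((B ∩ (B ∩ D)) \ C) = {}
D' = {3,4,5,6,8,9,10,11,13}
D' ∩ C = {4,13}
B ∪ (C ∪ A) = {3,4,5,8,9,11,13}
D ∩ (B ∪ (C ∪ A)) = {}
(D' ∩ C) ∪ (D ∩ (B ∪ (C ∪ A))) = {4,13}
{} and {4,13} share no elements.

Yes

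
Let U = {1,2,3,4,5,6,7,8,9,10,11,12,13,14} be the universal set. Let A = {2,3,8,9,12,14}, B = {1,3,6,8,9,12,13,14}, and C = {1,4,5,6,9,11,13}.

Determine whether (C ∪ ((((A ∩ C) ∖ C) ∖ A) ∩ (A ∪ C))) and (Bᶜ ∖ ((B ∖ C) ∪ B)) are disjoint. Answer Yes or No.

A ∩ C = {9}
(A ∩ C) ∖ C = {}
((A ∩ C) ∖ C) ∖ A = {}
A ∪ C = {1,2,3,4,5,6,8,9,11,12,13,14}
(((A ∩ C) ∖ C) ∖ A) ∩ (A ∪ C) = {}
C ∪ ((((A ∩ C) ∖ C) ∖ A) ∩ (A ∪ C)) = {1,4,5,6,9,11,13}
Bᶜ = {2,4,5,7,10,11}
B ∖ C = {3,8,12,14}
(B ∖ C) ∪ B = {1,3,6,8,9,12,13,14}
Bᶜ ∖ ((B ∖ C) ∪ B) = {2,4,5,7,10,11}
4 lies in both, so they are not disjoint.

No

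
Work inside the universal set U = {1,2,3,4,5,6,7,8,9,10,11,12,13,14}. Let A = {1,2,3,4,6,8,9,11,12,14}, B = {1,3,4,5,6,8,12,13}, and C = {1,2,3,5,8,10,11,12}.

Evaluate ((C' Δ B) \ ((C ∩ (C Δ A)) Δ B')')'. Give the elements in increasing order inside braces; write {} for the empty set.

C' = {4,6,7,9,13,14}
C' Δ B = {1,3,5,7,8,9,12,14}
C Δ A = {4,5,6,9,10,14}
C ∩ (C Δ A) = {5,10}
B' = {2,7,9,10,11,14}
(C ∩ (C Δ A)) Δ B' = {2,5,7,9,11,14}
((C ∩ (C Δ A)) Δ B')' = {1,3,4,6,8,10,12,13}
(C' Δ B) \ ((C ∩ (C Δ A)) Δ B')' = {5,7,9,14}
((C' Δ B) \ ((C ∩ (C Δ A)) Δ B')')' = {1,2,3,4,6,8,10,11,12,13}

{1,2,3,4,6,8,10,11,12,13}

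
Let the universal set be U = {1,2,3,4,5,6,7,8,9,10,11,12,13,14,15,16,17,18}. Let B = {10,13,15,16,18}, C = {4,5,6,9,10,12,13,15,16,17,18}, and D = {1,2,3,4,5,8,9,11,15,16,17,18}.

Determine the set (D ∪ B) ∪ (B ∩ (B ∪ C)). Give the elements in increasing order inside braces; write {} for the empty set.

D ∪ B = {1,2,3,4,5,8,9,10,11,13,15,16,17,18}
B ∪ C = {4,5,6,9,10,12,13,15,16,17,18}
B ∩ (B ∪ C) = {10,13,15,16,18}
(D ∪ B) ∪ (B ∩ (B ∪ C)) = {1,2,3,4,5,8,9,10,11,13,15,16,17,18}

{1,2,3,4,5,8,9,10,11,13,15,16,17,18}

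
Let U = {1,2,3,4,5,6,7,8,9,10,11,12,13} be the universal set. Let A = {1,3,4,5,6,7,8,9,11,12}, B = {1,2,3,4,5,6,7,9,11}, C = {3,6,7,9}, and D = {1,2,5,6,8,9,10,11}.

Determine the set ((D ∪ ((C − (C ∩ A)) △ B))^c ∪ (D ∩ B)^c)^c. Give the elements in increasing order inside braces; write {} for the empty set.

{1,2,5,6,9,11}

C ∩ A = {3,6,7,9}
C − (C ∩ A) = {}
(C − (C ∩ A)) △ B = {1,2,3,4,5,6,7,9,11}
D ∪ ((C − (C ∩ A)) △ B) = {1,2,3,4,5,6,7,8,9,10,11}
(D ∪ ((C − (C ∩ A)) △ B))^c = {12,13}
D ∩ B = {1,2,5,6,9,11}
(D ∩ B)^c = {3,4,7,8,10,12,13}
(D ∪ ((C − (C ∩ A)) △ B))^c ∪ (D ∩ B)^c = {3,4,7,8,10,12,13}
((D ∪ ((C − (C ∩ A)) △ B))^c ∪ (D ∩ B)^c)^c = {1,2,5,6,9,11}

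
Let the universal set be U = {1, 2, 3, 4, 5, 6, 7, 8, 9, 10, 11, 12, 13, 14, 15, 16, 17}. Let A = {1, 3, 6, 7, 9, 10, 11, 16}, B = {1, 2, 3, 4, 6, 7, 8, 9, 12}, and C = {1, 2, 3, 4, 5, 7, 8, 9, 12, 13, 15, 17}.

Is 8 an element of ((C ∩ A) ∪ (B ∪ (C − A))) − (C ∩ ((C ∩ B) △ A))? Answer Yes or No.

8 ∈ C and 8 ∉ A, so 8 ∉ C ∩ A
8 ∈ C and 8 ∉ A, so 8 ∈ C − A
8 ∈ B and 8 ∈ (C − A), so 8 ∈ B ∪ (C − A)
8 ∉ (C ∩ A) and 8 ∈ (B ∪ (C − A)), so 8 ∈ (C ∩ A) ∪ (B ∪ (C − A))
8 ∈ C and 8 ∈ B, so 8 ∈ C ∩ B
8 ∈ (C ∩ B) and 8 ∉ A, so 8 ∈ (C ∩ B) △ A
8 ∈ C and 8 ∈ ((C ∩ B) △ A), so 8 ∈ C ∩ ((C ∩ B) △ A)
8 ∈ ((C ∩ A) ∪ (B ∪ (C − A))) and 8 ∈ (C ∩ ((C ∩ B) △ A)), so 8 ∉ ((C ∩ A) ∪ (B ∪ (C − A))) − (C ∩ ((C ∩ B) △ A))

No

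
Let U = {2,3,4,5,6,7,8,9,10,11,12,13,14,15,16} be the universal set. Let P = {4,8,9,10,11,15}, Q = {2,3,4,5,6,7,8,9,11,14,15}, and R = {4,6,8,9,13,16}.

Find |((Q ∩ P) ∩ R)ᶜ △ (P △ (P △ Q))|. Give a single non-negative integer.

7

Q ∩ P = {4,8,9,11,15}
(Q ∩ P) ∩ R = {4,8,9}
((Q ∩ P) ∩ R)ᶜ = {2,3,5,6,7,10,11,12,13,14,15,16}
P △ Q = {2,3,5,6,7,10,14}
P △ (P △ Q) = {2,3,4,5,6,7,8,9,11,14,15}
((Q ∩ P) ∩ R)ᶜ △ (P △ (P △ Q)) = {4,8,9,10,12,13,16}
|((Q ∩ P) ∩ R)ᶜ △ (P △ (P △ Q))| = 7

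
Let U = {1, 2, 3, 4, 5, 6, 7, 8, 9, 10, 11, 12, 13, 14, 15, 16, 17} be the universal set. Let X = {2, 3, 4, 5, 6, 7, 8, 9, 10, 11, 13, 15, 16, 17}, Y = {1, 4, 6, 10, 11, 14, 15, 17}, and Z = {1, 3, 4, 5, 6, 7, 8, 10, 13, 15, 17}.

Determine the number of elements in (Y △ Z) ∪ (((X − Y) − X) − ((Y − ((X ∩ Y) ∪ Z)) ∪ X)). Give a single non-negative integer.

7

Y △ Z = {3, 5, 7, 8, 11, 13, 14}
X − Y = {2, 3, 5, 7, 8, 9, 13, 16}
(X − Y) − X = {}
X ∩ Y = {4, 6, 10, 11, 15, 17}
(X ∩ Y) ∪ Z = {1, 3, 4, 5, 6, 7, 8, 10, 11, 13, 15, 17}
Y − ((X ∩ Y) ∪ Z) = {14}
(Y − ((X ∩ Y) ∪ Z)) ∪ X = {2, 3, 4, 5, 6, 7, 8, 9, 10, 11, 13, 14, 15, 16, 17}
((X − Y) − X) − ((Y − ((X ∩ Y) ∪ Z)) ∪ X) = {}
(Y △ Z) ∪ (((X − Y) − X) − ((Y − ((X ∩ Y) ∪ Z)) ∪ X)) = {3, 5, 7, 8, 11, 13, 14}
|(Y △ Z) ∪ (((X − Y) − X) − ((Y − ((X ∩ Y) ∪ Z)) ∪ X))| = 7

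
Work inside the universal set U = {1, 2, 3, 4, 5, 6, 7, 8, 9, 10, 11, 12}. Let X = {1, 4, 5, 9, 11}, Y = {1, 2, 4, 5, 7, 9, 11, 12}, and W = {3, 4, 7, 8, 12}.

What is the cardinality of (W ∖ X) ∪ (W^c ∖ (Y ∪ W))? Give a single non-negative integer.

W ∖ X = {3, 7, 8, 12}
W^c = {1, 2, 5, 6, 9, 10, 11}
Y ∪ W = {1, 2, 3, 4, 5, 7, 8, 9, 11, 12}
W^c ∖ (Y ∪ W) = {6, 10}
(W ∖ X) ∪ (W^c ∖ (Y ∪ W)) = {3, 6, 7, 8, 10, 12}
|(W ∖ X) ∪ (W^c ∖ (Y ∪ W))| = 6

6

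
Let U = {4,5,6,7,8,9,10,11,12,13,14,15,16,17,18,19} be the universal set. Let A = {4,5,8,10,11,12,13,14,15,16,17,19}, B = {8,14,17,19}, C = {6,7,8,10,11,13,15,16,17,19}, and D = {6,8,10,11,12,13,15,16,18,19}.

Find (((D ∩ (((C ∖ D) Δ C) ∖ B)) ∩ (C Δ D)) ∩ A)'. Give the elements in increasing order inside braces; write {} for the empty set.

{4,5,6,7,8,9,10,11,12,13,14,15,16,17,18,19}

C ∖ D = {7,17}
(C ∖ D) Δ C = {6,8,10,11,13,15,16,19}
((C ∖ D) Δ C) ∖ B = {6,10,11,13,15,16}
D ∩ (((C ∖ D) Δ C) ∖ B) = {6,10,11,13,15,16}
C Δ D = {7,12,17,18}
(D ∩ (((C ∖ D) Δ C) ∖ B)) ∩ (C Δ D) = {}
((D ∩ (((C ∖ D) Δ C) ∖ B)) ∩ (C Δ D)) ∩ A = {}
(((D ∩ (((C ∖ D) Δ C) ∖ B)) ∩ (C Δ D)) ∩ A)' = {4,5,6,7,8,9,10,11,12,13,14,15,16,17,18,19}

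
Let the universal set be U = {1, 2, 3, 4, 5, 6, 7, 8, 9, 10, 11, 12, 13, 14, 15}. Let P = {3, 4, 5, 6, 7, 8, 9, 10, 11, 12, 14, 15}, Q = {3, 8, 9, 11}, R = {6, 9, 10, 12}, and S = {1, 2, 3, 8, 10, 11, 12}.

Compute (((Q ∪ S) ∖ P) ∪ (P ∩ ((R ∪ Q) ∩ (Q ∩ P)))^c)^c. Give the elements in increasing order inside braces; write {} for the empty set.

Q ∪ S = {1, 2, 3, 8, 9, 10, 11, 12}
(Q ∪ S) ∖ P = {1, 2}
R ∪ Q = {3, 6, 8, 9, 10, 11, 12}
Q ∩ P = {3, 8, 9, 11}
(R ∪ Q) ∩ (Q ∩ P) = {3, 8, 9, 11}
P ∩ ((R ∪ Q) ∩ (Q ∩ P)) = {3, 8, 9, 11}
(P ∩ ((R ∪ Q) ∩ (Q ∩ P)))^c = {1, 2, 4, 5, 6, 7, 10, 12, 13, 14, 15}
((Q ∪ S) ∖ P) ∪ (P ∩ ((R ∪ Q) ∩ (Q ∩ P)))^c = {1, 2, 4, 5, 6, 7, 10, 12, 13, 14, 15}
(((Q ∪ S) ∖ P) ∪ (P ∩ ((R ∪ Q) ∩ (Q ∩ P)))^c)^c = {3, 8, 9, 11}

{3, 8, 9, 11}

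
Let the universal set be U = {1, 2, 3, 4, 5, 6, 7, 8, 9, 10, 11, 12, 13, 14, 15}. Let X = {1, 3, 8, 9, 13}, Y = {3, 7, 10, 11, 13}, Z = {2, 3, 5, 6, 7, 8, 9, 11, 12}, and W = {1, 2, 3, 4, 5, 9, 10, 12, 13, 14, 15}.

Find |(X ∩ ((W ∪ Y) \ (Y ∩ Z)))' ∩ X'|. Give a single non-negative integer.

10

W ∪ Y = {1, 2, 3, 4, 5, 7, 9, 10, 11, 12, 13, 14, 15}
Y ∩ Z = {3, 7, 11}
(W ∪ Y) \ (Y ∩ Z) = {1, 2, 4, 5, 9, 10, 12, 13, 14, 15}
X ∩ ((W ∪ Y) \ (Y ∩ Z)) = {1, 9, 13}
(X ∩ ((W ∪ Y) \ (Y ∩ Z)))' = {2, 3, 4, 5, 6, 7, 8, 10, 11, 12, 14, 15}
X' = {2, 4, 5, 6, 7, 10, 11, 12, 14, 15}
(X ∩ ((W ∪ Y) \ (Y ∩ Z)))' ∩ X' = {2, 4, 5, 6, 7, 10, 11, 12, 14, 15}
|(X ∩ ((W ∪ Y) \ (Y ∩ Z)))' ∩ X'| = 10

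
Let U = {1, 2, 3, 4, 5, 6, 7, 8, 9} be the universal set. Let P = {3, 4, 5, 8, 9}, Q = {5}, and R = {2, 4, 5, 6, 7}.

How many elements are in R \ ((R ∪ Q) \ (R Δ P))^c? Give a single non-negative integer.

2

R ∪ Q = {2, 4, 5, 6, 7}
R Δ P = {2, 3, 6, 7, 8, 9}
(R ∪ Q) \ (R Δ P) = {4, 5}
((R ∪ Q) \ (R Δ P))^c = {1, 2, 3, 6, 7, 8, 9}
R \ ((R ∪ Q) \ (R Δ P))^c = {4, 5}
|R \ ((R ∪ Q) \ (R Δ P))^c| = 2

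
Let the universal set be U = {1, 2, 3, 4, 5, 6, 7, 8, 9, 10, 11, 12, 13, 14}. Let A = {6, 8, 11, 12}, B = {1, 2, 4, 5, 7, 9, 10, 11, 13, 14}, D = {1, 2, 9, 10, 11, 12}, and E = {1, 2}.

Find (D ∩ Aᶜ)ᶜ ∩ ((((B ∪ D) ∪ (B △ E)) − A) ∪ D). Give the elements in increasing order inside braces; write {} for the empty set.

{4, 5, 7, 11, 12, 13, 14}

Aᶜ = {1, 2, 3, 4, 5, 7, 9, 10, 13, 14}
D ∩ Aᶜ = {1, 2, 9, 10}
(D ∩ Aᶜ)ᶜ = {3, 4, 5, 6, 7, 8, 11, 12, 13, 14}
B ∪ D = {1, 2, 4, 5, 7, 9, 10, 11, 12, 13, 14}
B △ E = {4, 5, 7, 9, 10, 11, 13, 14}
(B ∪ D) ∪ (B △ E) = {1, 2, 4, 5, 7, 9, 10, 11, 12, 13, 14}
((B ∪ D) ∪ (B △ E)) − A = {1, 2, 4, 5, 7, 9, 10, 13, 14}
(((B ∪ D) ∪ (B △ E)) − A) ∪ D = {1, 2, 4, 5, 7, 9, 10, 11, 12, 13, 14}
(D ∩ Aᶜ)ᶜ ∩ ((((B ∪ D) ∪ (B △ E)) − A) ∪ D) = {4, 5, 7, 11, 12, 13, 14}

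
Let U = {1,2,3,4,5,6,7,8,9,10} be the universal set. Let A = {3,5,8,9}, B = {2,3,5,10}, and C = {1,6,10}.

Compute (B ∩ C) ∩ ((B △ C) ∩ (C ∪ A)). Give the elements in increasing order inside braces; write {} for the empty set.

{}

B ∩ C = {10}
B △ C = {1,2,3,5,6}
C ∪ A = {1,3,5,6,8,9,10}
(B △ C) ∩ (C ∪ A) = {1,3,5,6}
(B ∩ C) ∩ ((B △ C) ∩ (C ∪ A)) = {}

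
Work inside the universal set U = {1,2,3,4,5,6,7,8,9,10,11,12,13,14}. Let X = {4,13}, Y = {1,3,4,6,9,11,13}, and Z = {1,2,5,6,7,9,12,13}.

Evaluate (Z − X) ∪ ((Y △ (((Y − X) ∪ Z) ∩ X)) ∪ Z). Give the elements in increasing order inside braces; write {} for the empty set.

{1,2,3,4,5,6,7,9,11,12,13}

Z − X = {1,2,5,6,7,9,12}
Y − X = {1,3,6,9,11}
(Y − X) ∪ Z = {1,2,3,5,6,7,9,11,12,13}
((Y − X) ∪ Z) ∩ X = {13}
Y △ (((Y − X) ∪ Z) ∩ X) = {1,3,4,6,9,11}
(Y △ (((Y − X) ∪ Z) ∩ X)) ∪ Z = {1,2,3,4,5,6,7,9,11,12,13}
(Z − X) ∪ ((Y △ (((Y − X) ∪ Z) ∩ X)) ∪ Z) = {1,2,3,4,5,6,7,9,11,12,13}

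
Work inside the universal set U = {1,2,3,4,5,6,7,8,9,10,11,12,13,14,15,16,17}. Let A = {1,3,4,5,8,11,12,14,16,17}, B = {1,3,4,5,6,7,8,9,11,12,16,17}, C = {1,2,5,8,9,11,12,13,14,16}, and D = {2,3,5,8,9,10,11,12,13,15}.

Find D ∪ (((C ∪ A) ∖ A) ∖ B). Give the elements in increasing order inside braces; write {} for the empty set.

C ∪ A = {1,2,3,4,5,8,9,11,12,13,14,16,17}
(C ∪ A) ∖ A = {2,9,13}
((C ∪ A) ∖ A) ∖ B = {2,13}
D ∪ (((C ∪ A) ∖ A) ∖ B) = {2,3,5,8,9,10,11,12,13,15}

{2,3,5,8,9,10,11,12,13,15}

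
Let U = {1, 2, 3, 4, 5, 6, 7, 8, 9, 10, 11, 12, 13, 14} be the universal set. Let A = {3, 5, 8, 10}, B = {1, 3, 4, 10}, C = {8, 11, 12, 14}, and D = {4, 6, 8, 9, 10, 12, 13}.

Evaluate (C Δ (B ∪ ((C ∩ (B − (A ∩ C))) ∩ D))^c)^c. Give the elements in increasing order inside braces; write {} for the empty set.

{1, 3, 4, 8, 10, 11, 12, 14}

A ∩ C = {8}
B − (A ∩ C) = {1, 3, 4, 10}
C ∩ (B − (A ∩ C)) = {}
(C ∩ (B − (A ∩ C))) ∩ D = {}
B ∪ ((C ∩ (B − (A ∩ C))) ∩ D) = {1, 3, 4, 10}
(B ∪ ((C ∩ (B − (A ∩ C))) ∩ D))^c = {2, 5, 6, 7, 8, 9, 11, 12, 13, 14}
C Δ (B ∪ ((C ∩ (B − (A ∩ C))) ∩ D))^c = {2, 5, 6, 7, 9, 13}
(C Δ (B ∪ ((C ∩ (B − (A ∩ C))) ∩ D))^c)^c = {1, 3, 4, 8, 10, 11, 12, 14}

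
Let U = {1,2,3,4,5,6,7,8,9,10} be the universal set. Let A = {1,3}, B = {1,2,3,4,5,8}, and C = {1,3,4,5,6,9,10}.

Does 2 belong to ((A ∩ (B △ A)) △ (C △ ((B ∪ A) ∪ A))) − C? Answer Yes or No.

2 ∈ B and 2 ∉ A, so 2 ∈ B △ A
2 ∉ A and 2 ∈ (B △ A), so 2 ∉ A ∩ (B △ A)
2 ∈ B and 2 ∉ A, so 2 ∈ B ∪ A
2 ∈ (B ∪ A) and 2 ∉ A, so 2 ∈ (B ∪ A) ∪ A
2 ∉ C and 2 ∈ ((B ∪ A) ∪ A), so 2 ∈ C △ ((B ∪ A) ∪ A)
2 ∉ (A ∩ (B △ A)) and 2 ∈ (C △ ((B ∪ A) ∪ A)), so 2 ∈ (A ∩ (B △ A)) △ (C △ ((B ∪ A) ∪ A))
2 ∈ ((A ∩ (B △ A)) △ (C △ ((B ∪ A) ∪ A))) and 2 ∉ C, so 2 ∈ ((A ∩ (B △ A)) △ (C △ ((B ∪ A) ∪ A))) − C

Yes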